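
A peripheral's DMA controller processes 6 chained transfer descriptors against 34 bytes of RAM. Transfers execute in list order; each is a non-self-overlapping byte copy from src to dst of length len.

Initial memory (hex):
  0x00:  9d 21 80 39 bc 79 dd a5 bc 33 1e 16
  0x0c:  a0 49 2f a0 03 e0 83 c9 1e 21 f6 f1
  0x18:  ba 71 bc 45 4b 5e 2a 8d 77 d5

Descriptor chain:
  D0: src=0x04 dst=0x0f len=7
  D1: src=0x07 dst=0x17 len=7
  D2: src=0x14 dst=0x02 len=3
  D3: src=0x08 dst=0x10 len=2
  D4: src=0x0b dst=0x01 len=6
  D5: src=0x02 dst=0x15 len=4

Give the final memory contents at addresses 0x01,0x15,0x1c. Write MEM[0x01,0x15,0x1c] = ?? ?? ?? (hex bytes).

[0] 0x04->0x0f len=7 : bc 79 dd a5 bc 33 1e
[1] 0x07->0x17 len=7 : a5 bc 33 1e 16 a0 49
[2] 0x14->0x02 len=3 : 33 1e f6
[3] 0x08->0x10 len=2 : bc 33
[4] 0x0b->0x01 len=6 : 16 a0 49 2f bc bc
[5] 0x02->0x15 len=4 : a0 49 2f bc
query mem[0x01]=0x16, mem[0x15]=0xa0, mem[0x1c]=0xa0

MEM[0x01,0x15,0x1c] = 16 a0 a0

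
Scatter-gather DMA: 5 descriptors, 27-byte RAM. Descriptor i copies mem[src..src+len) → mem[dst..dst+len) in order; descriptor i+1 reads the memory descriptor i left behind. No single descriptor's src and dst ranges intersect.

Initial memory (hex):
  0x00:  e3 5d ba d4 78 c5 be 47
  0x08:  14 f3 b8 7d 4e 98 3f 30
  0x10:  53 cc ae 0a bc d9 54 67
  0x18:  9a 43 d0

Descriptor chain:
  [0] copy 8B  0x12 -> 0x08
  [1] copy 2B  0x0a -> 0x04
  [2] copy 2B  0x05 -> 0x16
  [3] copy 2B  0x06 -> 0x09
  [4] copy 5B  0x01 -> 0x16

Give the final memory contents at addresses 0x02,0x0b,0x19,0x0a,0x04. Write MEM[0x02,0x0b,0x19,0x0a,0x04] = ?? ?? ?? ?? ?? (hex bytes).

[0] 0x12->0x08 len=8 : ae 0a bc d9 54 67 9a 43
[1] 0x0a->0x04 len=2 : bc d9
[2] 0x05->0x16 len=2 : d9 be
[3] 0x06->0x09 len=2 : be 47
[4] 0x01->0x16 len=5 : 5d ba d4 bc d9
query mem[0x02]=0xba, mem[0x0b]=0xd9, mem[0x19]=0xbc, mem[0x0a]=0x47, mem[0x04]=0xbc

MEM[0x02,0x0b,0x19,0x0a,0x04] = ba d9 bc 47 bc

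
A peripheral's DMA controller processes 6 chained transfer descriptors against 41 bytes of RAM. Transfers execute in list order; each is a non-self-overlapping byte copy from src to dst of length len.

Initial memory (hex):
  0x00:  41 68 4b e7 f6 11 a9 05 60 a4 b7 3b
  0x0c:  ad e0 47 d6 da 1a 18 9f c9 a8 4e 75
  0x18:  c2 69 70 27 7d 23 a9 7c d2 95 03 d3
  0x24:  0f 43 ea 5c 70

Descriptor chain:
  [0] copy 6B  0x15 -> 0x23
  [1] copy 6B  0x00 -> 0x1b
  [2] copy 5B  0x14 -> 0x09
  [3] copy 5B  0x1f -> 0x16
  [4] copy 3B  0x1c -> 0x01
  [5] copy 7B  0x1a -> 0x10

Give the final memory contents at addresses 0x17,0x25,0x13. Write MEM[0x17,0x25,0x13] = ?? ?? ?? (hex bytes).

MEM[0x17,0x25,0x13] = 11 75 4b

  after D0: wrote 6B at 0x23 = a84e75c26970
  after D1: wrote 6B at 0x1b = 41684be7f611
  after D2: wrote 5B at 0x09 = c9a84e75c2
  after D3: wrote 5B at 0x16 = f6119503a8
  after D4: wrote 3B at 0x01 = 684be7
  after D5: wrote 7B at 0x10 = a841684be7f611
query mem[0x17]=0x11, mem[0x25]=0x75, mem[0x13]=0x4b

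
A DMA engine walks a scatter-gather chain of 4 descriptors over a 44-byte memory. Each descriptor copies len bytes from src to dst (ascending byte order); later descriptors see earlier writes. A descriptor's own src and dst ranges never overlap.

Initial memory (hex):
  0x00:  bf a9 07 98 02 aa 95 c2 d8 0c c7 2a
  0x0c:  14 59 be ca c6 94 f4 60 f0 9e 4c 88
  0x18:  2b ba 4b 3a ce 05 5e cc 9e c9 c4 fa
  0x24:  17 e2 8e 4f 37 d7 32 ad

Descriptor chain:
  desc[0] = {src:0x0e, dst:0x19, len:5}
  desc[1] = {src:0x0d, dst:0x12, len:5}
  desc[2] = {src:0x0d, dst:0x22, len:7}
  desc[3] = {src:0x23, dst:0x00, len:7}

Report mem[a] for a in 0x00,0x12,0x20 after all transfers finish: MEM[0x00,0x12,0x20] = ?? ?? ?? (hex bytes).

#0 dst[0x19+5] := {0xbe,0xca,0xc6,0x94,0xf4}
#1 dst[0x12+5] := {0x59,0xbe,0xca,0xc6,0x94}
#2 dst[0x22+7] := {0x59,0xbe,0xca,0xc6,0x94,0x59,0xbe}
#3 dst[0x00+7] := {0xbe,0xca,0xc6,0x94,0x59,0xbe,0xd7}
query mem[0x00]=0xbe, mem[0x12]=0x59, mem[0x20]=0x9e

MEM[0x00,0x12,0x20] = be 59 9e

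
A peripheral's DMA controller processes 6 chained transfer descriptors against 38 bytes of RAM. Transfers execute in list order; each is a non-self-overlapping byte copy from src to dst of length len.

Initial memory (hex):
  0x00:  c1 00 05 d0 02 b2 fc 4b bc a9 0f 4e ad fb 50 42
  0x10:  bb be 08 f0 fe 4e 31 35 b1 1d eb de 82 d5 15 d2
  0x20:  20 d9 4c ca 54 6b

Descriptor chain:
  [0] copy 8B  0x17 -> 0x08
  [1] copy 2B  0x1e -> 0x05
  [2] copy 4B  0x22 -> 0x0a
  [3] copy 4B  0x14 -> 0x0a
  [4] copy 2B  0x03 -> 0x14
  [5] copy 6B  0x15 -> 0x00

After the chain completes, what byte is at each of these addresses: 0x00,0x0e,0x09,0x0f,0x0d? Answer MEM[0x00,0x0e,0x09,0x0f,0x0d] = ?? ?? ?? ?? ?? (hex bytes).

D0: mem[0x08..0x0f] <- [35 b1 1d eb de 82 d5 15]
D1: mem[0x05..0x06] <- [15 d2]
D2: mem[0x0a..0x0d] <- [4c ca 54 6b]
D3: mem[0x0a..0x0d] <- [fe 4e 31 35]
D4: mem[0x14..0x15] <- [d0 02]
D5: mem[0x00..0x05] <- [02 31 35 b1 1d eb]
query mem[0x00]=0x02, mem[0x0e]=0xd5, mem[0x09]=0xb1, mem[0x0f]=0x15, mem[0x0d]=0x35

MEM[0x00,0x0e,0x09,0x0f,0x0d] = 02 d5 b1 15 35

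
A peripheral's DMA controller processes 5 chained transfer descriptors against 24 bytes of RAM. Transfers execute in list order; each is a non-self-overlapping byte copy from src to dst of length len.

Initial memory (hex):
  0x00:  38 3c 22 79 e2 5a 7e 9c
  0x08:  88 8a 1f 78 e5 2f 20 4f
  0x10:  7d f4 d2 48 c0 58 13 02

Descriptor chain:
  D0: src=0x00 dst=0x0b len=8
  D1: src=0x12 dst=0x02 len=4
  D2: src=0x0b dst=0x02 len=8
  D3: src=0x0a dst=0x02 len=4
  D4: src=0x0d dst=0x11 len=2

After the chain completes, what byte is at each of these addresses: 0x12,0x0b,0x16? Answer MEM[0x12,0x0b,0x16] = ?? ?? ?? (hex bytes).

#0 dst[0x0b+8] := {0x38,0x3c,0x22,0x79,0xe2,0x5a,0x7e,0x9c}
#1 dst[0x02+4] := {0x9c,0x48,0xc0,0x58}
#2 dst[0x02+8] := {0x38,0x3c,0x22,0x79,0xe2,0x5a,0x7e,0x9c}
#3 dst[0x02+4] := {0x1f,0x38,0x3c,0x22}
#4 dst[0x11+2] := {0x22,0x79}
query mem[0x12]=0x79, mem[0x0b]=0x38, mem[0x16]=0x13

MEM[0x12,0x0b,0x16] = 79 38 13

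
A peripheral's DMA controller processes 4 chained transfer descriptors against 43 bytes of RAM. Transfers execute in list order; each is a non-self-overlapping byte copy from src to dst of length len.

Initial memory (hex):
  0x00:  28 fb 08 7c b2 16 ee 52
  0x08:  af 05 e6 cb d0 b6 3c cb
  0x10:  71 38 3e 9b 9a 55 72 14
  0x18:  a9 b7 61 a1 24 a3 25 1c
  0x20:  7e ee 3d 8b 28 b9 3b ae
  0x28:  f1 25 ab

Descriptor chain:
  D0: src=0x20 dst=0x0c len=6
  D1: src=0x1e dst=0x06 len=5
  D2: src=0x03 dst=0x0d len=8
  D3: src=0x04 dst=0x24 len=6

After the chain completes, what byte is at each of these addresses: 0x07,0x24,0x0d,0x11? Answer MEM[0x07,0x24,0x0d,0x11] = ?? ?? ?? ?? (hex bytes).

[0] 0x20->0x0c len=6 : 7e ee 3d 8b 28 b9
[1] 0x1e->0x06 len=5 : 25 1c 7e ee 3d
[2] 0x03->0x0d len=8 : 7c b2 16 25 1c 7e ee 3d
[3] 0x04->0x24 len=6 : b2 16 25 1c 7e ee
query mem[0x07]=0x1c, mem[0x24]=0xb2, mem[0x0d]=0x7c, mem[0x11]=0x1c

MEM[0x07,0x24,0x0d,0x11] = 1c b2 7c 1c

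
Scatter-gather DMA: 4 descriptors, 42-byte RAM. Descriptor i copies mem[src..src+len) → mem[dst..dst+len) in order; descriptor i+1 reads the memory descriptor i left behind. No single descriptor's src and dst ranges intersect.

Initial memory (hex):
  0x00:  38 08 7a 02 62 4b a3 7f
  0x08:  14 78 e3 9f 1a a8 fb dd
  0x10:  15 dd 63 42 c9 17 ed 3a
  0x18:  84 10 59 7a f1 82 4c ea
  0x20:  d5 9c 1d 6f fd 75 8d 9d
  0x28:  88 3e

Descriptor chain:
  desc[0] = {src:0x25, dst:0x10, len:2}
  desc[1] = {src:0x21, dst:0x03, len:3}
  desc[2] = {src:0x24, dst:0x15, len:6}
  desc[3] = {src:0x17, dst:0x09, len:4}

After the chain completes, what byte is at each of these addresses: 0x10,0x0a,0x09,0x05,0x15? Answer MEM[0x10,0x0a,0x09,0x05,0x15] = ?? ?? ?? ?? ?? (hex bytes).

D0: mem[0x10..0x11] <- [75 8d]
D1: mem[0x03..0x05] <- [9c 1d 6f]
D2: mem[0x15..0x1a] <- [fd 75 8d 9d 88 3e]
D3: mem[0x09..0x0c] <- [8d 9d 88 3e]
query mem[0x10]=0x75, mem[0x0a]=0x9d, mem[0x09]=0x8d, mem[0x05]=0x6f, mem[0x15]=0xfd

MEM[0x10,0x0a,0x09,0x05,0x15] = 75 9d 8d 6f fd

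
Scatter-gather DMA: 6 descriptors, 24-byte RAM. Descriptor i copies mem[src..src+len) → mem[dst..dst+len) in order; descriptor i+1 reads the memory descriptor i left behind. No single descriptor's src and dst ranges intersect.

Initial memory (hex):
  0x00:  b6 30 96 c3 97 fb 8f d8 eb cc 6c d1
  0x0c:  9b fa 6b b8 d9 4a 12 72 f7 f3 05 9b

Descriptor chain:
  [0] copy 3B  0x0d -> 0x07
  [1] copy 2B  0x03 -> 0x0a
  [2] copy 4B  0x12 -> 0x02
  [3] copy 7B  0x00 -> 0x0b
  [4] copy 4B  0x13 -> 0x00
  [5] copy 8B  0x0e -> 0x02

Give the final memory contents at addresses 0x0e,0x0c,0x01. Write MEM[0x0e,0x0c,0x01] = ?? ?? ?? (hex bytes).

#0 dst[0x07+3] := {0xfa,0x6b,0xb8}
#1 dst[0x0a+2] := {0xc3,0x97}
#2 dst[0x02+4] := {0x12,0x72,0xf7,0xf3}
#3 dst[0x0b+7] := {0xb6,0x30,0x12,0x72,0xf7,0xf3,0x8f}
#4 dst[0x00+4] := {0x72,0xf7,0xf3,0x05}
#5 dst[0x02+8] := {0x72,0xf7,0xf3,0x8f,0x12,0x72,0xf7,0xf3}
query mem[0x0e]=0x72, mem[0x0c]=0x30, mem[0x01]=0xf7

MEM[0x0e,0x0c,0x01] = 72 30 f7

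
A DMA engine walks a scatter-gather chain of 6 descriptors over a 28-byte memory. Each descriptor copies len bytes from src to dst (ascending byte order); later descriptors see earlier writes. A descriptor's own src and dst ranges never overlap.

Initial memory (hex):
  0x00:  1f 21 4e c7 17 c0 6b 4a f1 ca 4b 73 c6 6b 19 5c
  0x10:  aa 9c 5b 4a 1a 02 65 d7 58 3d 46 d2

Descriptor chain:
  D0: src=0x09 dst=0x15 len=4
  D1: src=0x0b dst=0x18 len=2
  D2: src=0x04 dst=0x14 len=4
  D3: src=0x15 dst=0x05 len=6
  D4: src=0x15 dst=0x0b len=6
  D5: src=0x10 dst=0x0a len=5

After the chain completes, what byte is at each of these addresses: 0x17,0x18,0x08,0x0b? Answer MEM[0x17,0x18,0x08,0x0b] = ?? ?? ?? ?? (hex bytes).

MEM[0x17,0x18,0x08,0x0b] = 4a 73 73 9c

[0] 0x09->0x15 len=4 : ca 4b 73 c6
[1] 0x0b->0x18 len=2 : 73 c6
[2] 0x04->0x14 len=4 : 17 c0 6b 4a
[3] 0x15->0x05 len=6 : c0 6b 4a 73 c6 46
[4] 0x15->0x0b len=6 : c0 6b 4a 73 c6 46
[5] 0x10->0x0a len=5 : 46 9c 5b 4a 17
query mem[0x17]=0x4a, mem[0x18]=0x73, mem[0x08]=0x73, mem[0x0b]=0x9c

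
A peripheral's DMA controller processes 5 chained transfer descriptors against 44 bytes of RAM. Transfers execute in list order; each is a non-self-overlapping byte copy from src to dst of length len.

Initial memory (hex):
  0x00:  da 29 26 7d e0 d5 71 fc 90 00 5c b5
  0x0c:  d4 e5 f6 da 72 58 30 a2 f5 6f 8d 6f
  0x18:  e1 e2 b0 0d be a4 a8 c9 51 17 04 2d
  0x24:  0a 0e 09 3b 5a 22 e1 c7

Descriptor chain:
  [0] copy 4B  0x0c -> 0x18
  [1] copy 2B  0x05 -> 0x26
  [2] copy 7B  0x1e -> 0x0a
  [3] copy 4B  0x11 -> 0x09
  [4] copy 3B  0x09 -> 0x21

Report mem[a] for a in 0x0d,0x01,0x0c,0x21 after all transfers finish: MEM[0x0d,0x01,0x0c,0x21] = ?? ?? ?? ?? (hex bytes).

MEM[0x0d,0x01,0x0c,0x21] = 17 29 f5 58

[0] 0x0c->0x18 len=4 : d4 e5 f6 da
[1] 0x05->0x26 len=2 : d5 71
[2] 0x1e->0x0a len=7 : a8 c9 51 17 04 2d 0a
[3] 0x11->0x09 len=4 : 58 30 a2 f5
[4] 0x09->0x21 len=3 : 58 30 a2
query mem[0x0d]=0x17, mem[0x01]=0x29, mem[0x0c]=0xf5, mem[0x21]=0x58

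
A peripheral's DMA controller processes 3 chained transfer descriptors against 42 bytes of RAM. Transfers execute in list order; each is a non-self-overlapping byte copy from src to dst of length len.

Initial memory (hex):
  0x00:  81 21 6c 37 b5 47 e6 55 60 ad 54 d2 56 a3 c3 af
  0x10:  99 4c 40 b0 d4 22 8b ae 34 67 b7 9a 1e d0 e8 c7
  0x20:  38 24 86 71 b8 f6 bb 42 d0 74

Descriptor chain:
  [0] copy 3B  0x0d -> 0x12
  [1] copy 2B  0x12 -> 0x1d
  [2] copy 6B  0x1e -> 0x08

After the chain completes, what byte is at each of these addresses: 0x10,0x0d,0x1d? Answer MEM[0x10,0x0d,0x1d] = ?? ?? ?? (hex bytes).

MEM[0x10,0x0d,0x1d] = 99 71 a3

#0 dst[0x12+3] := {0xa3,0xc3,0xaf}
#1 dst[0x1d+2] := {0xa3,0xc3}
#2 dst[0x08+6] := {0xc3,0xc7,0x38,0x24,0x86,0x71}
query mem[0x10]=0x99, mem[0x0d]=0x71, mem[0x1d]=0xa3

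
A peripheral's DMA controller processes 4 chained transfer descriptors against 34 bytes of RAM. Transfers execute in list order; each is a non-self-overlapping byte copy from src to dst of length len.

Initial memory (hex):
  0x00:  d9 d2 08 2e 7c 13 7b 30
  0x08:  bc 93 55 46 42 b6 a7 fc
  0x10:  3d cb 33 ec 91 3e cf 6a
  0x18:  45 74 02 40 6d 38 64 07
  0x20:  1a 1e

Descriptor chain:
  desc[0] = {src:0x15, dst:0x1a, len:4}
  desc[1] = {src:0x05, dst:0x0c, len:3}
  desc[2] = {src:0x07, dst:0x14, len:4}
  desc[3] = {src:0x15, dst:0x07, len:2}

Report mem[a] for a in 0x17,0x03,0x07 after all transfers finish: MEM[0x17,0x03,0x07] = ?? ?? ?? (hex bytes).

  after D0: wrote 4B at 0x1a = 3ecf6a45
  after D1: wrote 3B at 0x0c = 137b30
  after D2: wrote 4B at 0x14 = 30bc9355
  after D3: wrote 2B at 0x07 = bc93
query mem[0x17]=0x55, mem[0x03]=0x2e, mem[0x07]=0xbc

MEM[0x17,0x03,0x07] = 55 2e bc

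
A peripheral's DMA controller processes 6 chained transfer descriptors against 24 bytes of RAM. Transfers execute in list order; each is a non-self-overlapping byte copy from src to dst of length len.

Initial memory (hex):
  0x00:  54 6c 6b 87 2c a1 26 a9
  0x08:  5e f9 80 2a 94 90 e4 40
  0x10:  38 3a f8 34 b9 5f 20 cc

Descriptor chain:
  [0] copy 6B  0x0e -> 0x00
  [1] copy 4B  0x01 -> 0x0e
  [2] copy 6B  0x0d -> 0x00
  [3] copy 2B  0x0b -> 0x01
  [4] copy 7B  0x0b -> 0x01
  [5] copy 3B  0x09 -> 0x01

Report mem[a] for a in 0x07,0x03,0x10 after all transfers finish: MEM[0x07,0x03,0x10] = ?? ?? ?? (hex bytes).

#0 dst[0x00+6] := {0xe4,0x40,0x38,0x3a,0xf8,0x34}
#1 dst[0x0e+4] := {0x40,0x38,0x3a,0xf8}
#2 dst[0x00+6] := {0x90,0x40,0x38,0x3a,0xf8,0xf8}
#3 dst[0x01+2] := {0x2a,0x94}
#4 dst[0x01+7] := {0x2a,0x94,0x90,0x40,0x38,0x3a,0xf8}
#5 dst[0x01+3] := {0xf9,0x80,0x2a}
query mem[0x07]=0xf8, mem[0x03]=0x2a, mem[0x10]=0x3a

MEM[0x07,0x03,0x10] = f8 2a 3a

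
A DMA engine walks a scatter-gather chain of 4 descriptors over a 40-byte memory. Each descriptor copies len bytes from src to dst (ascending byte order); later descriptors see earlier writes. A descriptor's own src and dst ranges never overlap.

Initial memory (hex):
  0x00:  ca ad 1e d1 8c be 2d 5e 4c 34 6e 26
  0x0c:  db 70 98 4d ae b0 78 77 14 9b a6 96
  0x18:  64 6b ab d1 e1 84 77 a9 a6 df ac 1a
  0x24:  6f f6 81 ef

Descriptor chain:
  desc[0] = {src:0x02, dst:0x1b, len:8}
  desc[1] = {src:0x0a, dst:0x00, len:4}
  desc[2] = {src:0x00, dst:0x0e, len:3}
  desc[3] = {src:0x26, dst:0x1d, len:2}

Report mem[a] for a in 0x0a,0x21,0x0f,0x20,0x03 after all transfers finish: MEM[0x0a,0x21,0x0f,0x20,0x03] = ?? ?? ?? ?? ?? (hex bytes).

D0: mem[0x1b..0x22] <- [1e d1 8c be 2d 5e 4c 34]
D1: mem[0x00..0x03] <- [6e 26 db 70]
D2: mem[0x0e..0x10] <- [6e 26 db]
D3: mem[0x1d..0x1e] <- [81 ef]
query mem[0x0a]=0x6e, mem[0x21]=0x4c, mem[0x0f]=0x26, mem[0x20]=0x5e, mem[0x03]=0x70

MEM[0x0a,0x21,0x0f,0x20,0x03] = 6e 4c 26 5e 70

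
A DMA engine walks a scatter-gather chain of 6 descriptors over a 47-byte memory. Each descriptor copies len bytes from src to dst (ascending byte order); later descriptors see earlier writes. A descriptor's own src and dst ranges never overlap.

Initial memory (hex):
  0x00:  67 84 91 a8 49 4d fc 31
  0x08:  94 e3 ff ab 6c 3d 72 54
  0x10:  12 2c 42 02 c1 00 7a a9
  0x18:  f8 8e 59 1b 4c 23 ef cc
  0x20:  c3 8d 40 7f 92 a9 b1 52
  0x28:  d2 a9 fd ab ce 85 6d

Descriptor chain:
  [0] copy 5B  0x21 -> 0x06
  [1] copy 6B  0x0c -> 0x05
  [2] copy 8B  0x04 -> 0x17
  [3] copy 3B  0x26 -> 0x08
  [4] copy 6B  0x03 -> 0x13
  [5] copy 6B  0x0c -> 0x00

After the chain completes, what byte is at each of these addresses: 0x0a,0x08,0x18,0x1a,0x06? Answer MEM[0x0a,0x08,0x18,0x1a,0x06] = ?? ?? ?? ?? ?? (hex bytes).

#0 dst[0x06+5] := {0x8d,0x40,0x7f,0x92,0xa9}
#1 dst[0x05+6] := {0x6c,0x3d,0x72,0x54,0x12,0x2c}
#2 dst[0x17+8] := {0x49,0x6c,0x3d,0x72,0x54,0x12,0x2c,0xab}
#3 dst[0x08+3] := {0xb1,0x52,0xd2}
#4 dst[0x13+6] := {0xa8,0x49,0x6c,0x3d,0x72,0xb1}
#5 dst[0x00+6] := {0x6c,0x3d,0x72,0x54,0x12,0x2c}
query mem[0x0a]=0xd2, mem[0x08]=0xb1, mem[0x18]=0xb1, mem[0x1a]=0x72, mem[0x06]=0x3d

MEM[0x0a,0x08,0x18,0x1a,0x06] = d2 b1 b1 72 3d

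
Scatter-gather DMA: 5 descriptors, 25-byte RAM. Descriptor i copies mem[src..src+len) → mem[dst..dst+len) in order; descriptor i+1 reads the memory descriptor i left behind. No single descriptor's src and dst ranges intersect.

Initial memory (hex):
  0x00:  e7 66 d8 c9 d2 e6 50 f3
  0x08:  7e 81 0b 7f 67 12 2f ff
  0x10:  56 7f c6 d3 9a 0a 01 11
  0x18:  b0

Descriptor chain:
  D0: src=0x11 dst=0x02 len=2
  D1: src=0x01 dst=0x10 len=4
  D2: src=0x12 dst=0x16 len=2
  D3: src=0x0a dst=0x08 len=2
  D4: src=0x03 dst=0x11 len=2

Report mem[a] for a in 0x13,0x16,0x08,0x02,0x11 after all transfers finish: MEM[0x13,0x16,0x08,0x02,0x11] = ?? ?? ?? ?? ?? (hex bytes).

MEM[0x13,0x16,0x08,0x02,0x11] = d2 c6 0b 7f c6

#0 dst[0x02+2] := {0x7f,0xc6}
#1 dst[0x10+4] := {0x66,0x7f,0xc6,0xd2}
#2 dst[0x16+2] := {0xc6,0xd2}
#3 dst[0x08+2] := {0x0b,0x7f}
#4 dst[0x11+2] := {0xc6,0xd2}
query mem[0x13]=0xd2, mem[0x16]=0xc6, mem[0x08]=0x0b, mem[0x02]=0x7f, mem[0x11]=0xc6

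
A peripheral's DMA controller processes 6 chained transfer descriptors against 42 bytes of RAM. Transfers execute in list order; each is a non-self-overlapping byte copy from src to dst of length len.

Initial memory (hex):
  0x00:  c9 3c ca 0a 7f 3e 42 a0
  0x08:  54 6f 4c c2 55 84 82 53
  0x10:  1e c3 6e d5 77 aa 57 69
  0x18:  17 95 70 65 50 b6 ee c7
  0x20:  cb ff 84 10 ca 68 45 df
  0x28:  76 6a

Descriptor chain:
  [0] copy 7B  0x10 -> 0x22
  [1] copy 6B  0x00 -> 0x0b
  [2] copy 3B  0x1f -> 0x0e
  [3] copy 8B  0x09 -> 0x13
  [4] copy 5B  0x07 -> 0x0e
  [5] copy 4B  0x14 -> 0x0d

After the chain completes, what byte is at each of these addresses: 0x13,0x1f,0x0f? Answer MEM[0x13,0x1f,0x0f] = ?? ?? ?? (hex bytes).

MEM[0x13,0x1f,0x0f] = 6f c7 3c

D0: mem[0x22..0x28] <- [1e c3 6e d5 77 aa 57]
D1: mem[0x0b..0x10] <- [c9 3c ca 0a 7f 3e]
D2: mem[0x0e..0x10] <- [c7 cb ff]
D3: mem[0x13..0x1a] <- [6f 4c c9 3c ca c7 cb ff]
D4: mem[0x0e..0x12] <- [a0 54 6f 4c c9]
D5: mem[0x0d..0x10] <- [4c c9 3c ca]
query mem[0x13]=0x6f, mem[0x1f]=0xc7, mem[0x0f]=0x3c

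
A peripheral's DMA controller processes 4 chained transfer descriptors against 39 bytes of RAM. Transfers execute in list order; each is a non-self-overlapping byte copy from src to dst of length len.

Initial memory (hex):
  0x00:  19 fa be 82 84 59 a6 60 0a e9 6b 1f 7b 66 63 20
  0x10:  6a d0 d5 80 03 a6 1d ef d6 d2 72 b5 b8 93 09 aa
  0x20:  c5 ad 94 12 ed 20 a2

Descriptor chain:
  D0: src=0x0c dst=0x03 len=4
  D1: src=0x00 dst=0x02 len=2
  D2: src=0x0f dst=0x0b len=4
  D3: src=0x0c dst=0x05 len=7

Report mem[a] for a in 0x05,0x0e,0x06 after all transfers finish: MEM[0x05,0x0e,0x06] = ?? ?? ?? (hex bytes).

  after D0: wrote 4B at 0x03 = 7b666320
  after D1: wrote 2B at 0x02 = 19fa
  after D2: wrote 4B at 0x0b = 206ad0d5
  after D3: wrote 7B at 0x05 = 6ad0d5206ad0d5
query mem[0x05]=0x6a, mem[0x0e]=0xd5, mem[0x06]=0xd0

MEM[0x05,0x0e,0x06] = 6a d5 d0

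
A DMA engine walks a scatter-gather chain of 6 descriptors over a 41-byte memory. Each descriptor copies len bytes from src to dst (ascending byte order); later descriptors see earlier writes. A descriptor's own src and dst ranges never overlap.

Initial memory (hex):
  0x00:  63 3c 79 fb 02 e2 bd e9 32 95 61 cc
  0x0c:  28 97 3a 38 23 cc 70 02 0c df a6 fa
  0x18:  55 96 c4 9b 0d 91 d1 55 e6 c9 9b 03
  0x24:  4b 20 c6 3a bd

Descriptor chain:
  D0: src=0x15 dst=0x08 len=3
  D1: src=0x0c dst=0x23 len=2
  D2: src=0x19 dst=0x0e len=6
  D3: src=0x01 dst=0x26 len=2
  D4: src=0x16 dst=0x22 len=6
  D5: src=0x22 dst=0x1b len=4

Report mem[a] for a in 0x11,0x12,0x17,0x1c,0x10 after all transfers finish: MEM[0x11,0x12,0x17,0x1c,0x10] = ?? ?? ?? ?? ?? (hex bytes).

  after D0: wrote 3B at 0x08 = dfa6fa
  after D1: wrote 2B at 0x23 = 2897
  after D2: wrote 6B at 0x0e = 96c49b0d91d1
  after D3: wrote 2B at 0x26 = 3c79
  after D4: wrote 6B at 0x22 = a6fa5596c49b
  after D5: wrote 4B at 0x1b = a6fa5596
query mem[0x11]=0x0d, mem[0x12]=0x91, mem[0x17]=0xfa, mem[0x1c]=0xfa, mem[0x10]=0x9b

MEM[0x11,0x12,0x17,0x1c,0x10] = 0d 91 fa fa 9b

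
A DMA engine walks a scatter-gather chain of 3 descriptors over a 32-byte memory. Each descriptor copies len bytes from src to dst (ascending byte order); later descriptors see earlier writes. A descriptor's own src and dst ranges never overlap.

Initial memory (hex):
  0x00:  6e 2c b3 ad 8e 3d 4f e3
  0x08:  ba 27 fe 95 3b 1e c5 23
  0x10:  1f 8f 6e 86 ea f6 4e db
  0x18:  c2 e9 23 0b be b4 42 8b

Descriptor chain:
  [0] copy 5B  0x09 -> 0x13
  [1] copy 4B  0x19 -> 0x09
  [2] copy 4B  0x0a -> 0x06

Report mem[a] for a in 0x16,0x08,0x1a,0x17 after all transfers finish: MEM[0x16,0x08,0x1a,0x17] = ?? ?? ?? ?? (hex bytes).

#0 dst[0x13+5] := {0x27,0xfe,0x95,0x3b,0x1e}
#1 dst[0x09+4] := {0xe9,0x23,0x0b,0xbe}
#2 dst[0x06+4] := {0x23,0x0b,0xbe,0x1e}
query mem[0x16]=0x3b, mem[0x08]=0xbe, mem[0x1a]=0x23, mem[0x17]=0x1e

MEM[0x16,0x08,0x1a,0x17] = 3b be 23 1e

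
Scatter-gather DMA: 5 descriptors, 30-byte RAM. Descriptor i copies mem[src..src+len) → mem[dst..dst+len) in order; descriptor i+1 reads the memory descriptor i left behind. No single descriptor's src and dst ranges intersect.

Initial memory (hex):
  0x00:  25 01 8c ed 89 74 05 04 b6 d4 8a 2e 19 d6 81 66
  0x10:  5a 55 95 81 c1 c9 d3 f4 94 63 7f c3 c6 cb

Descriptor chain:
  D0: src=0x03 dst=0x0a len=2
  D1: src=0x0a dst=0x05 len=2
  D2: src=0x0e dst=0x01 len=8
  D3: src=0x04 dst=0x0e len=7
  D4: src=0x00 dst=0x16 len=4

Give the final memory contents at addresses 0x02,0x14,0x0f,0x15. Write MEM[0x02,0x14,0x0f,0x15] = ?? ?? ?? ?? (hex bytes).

MEM[0x02,0x14,0x0f,0x15] = 66 ed 95 c9

  after D0: wrote 2B at 0x0a = ed89
  after D1: wrote 2B at 0x05 = ed89
  after D2: wrote 8B at 0x01 = 81665a559581c1c9
  after D3: wrote 7B at 0x0e = 559581c1c9d4ed
  after D4: wrote 4B at 0x16 = 2581665a
query mem[0x02]=0x66, mem[0x14]=0xed, mem[0x0f]=0x95, mem[0x15]=0xc9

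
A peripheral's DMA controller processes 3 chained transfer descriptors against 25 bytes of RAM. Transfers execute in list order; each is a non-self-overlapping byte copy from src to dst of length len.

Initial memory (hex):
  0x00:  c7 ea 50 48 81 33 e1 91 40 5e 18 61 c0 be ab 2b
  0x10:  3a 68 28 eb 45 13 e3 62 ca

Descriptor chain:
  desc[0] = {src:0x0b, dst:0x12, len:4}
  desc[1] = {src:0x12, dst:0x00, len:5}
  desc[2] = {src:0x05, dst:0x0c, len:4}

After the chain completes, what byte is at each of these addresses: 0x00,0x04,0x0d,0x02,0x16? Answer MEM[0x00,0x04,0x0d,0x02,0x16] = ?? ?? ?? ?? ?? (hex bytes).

MEM[0x00,0x04,0x0d,0x02,0x16] = 61 e3 e1 be e3

  after D0: wrote 4B at 0x12 = 61c0beab
  after D1: wrote 5B at 0x00 = 61c0beabe3
  after D2: wrote 4B at 0x0c = 33e19140
query mem[0x00]=0x61, mem[0x04]=0xe3, mem[0x0d]=0xe1, mem[0x02]=0xbe, mem[0x16]=0xe3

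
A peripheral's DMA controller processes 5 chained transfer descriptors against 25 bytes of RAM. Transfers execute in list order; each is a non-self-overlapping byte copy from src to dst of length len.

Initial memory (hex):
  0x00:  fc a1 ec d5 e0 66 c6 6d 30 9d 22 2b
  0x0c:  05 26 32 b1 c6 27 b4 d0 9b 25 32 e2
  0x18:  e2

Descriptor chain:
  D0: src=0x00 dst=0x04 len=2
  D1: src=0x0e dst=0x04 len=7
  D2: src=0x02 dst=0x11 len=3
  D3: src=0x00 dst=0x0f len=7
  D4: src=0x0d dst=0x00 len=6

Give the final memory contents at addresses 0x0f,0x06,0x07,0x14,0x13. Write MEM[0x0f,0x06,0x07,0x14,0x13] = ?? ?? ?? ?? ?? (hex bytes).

  after D0: wrote 2B at 0x04 = fca1
  after D1: wrote 7B at 0x04 = 32b1c627b4d09b
  after D2: wrote 3B at 0x11 = ecd532
  after D3: wrote 7B at 0x0f = fca1ecd532b1c6
  after D4: wrote 6B at 0x00 = 2632fca1ecd5
query mem[0x0f]=0xfc, mem[0x06]=0xc6, mem[0x07]=0x27, mem[0x14]=0xb1, mem[0x13]=0x32

MEM[0x0f,0x06,0x07,0x14,0x13] = fc c6 27 b1 32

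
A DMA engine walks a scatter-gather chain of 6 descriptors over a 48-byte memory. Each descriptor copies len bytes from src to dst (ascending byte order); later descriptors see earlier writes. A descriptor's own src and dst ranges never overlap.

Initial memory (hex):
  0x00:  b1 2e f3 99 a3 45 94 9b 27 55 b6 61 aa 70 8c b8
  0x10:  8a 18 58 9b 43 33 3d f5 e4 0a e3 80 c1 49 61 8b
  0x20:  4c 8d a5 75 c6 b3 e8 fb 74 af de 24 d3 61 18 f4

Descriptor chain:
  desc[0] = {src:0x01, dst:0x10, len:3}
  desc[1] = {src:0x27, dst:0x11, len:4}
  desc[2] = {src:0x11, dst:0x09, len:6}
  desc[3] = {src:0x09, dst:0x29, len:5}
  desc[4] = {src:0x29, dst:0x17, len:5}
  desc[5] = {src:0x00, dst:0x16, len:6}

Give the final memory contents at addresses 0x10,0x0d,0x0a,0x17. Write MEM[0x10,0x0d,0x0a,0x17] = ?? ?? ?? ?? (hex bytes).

  after D0: wrote 3B at 0x10 = 2ef399
  after D1: wrote 4B at 0x11 = fb74afde
  after D2: wrote 6B at 0x09 = fb74afde333d
  after D3: wrote 5B at 0x29 = fb74afde33
  after D4: wrote 5B at 0x17 = fb74afde33
  after D5: wrote 6B at 0x16 = b12ef399a345
query mem[0x10]=0x2e, mem[0x0d]=0x33, mem[0x0a]=0x74, mem[0x17]=0x2e

MEM[0x10,0x0d,0x0a,0x17] = 2e 33 74 2e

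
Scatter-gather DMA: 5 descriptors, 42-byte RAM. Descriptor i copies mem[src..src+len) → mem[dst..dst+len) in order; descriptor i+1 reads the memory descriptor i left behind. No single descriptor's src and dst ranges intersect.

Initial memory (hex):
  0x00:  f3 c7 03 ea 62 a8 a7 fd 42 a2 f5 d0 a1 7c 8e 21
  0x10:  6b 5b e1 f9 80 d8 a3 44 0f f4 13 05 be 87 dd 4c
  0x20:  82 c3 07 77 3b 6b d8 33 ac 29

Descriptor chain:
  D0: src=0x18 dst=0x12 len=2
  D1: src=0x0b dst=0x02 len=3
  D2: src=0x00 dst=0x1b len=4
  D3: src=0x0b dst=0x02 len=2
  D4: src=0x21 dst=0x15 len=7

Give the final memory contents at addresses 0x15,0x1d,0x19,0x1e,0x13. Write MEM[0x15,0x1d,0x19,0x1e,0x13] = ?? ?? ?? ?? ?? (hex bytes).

MEM[0x15,0x1d,0x19,0x1e,0x13] = c3 d0 6b a1 f4

#0 dst[0x12+2] := {0x0f,0xf4}
#1 dst[0x02+3] := {0xd0,0xa1,0x7c}
#2 dst[0x1b+4] := {0xf3,0xc7,0xd0,0xa1}
#3 dst[0x02+2] := {0xd0,0xa1}
#4 dst[0x15+7] := {0xc3,0x07,0x77,0x3b,0x6b,0xd8,0x33}
query mem[0x15]=0xc3, mem[0x1d]=0xd0, mem[0x19]=0x6b, mem[0x1e]=0xa1, mem[0x13]=0xf4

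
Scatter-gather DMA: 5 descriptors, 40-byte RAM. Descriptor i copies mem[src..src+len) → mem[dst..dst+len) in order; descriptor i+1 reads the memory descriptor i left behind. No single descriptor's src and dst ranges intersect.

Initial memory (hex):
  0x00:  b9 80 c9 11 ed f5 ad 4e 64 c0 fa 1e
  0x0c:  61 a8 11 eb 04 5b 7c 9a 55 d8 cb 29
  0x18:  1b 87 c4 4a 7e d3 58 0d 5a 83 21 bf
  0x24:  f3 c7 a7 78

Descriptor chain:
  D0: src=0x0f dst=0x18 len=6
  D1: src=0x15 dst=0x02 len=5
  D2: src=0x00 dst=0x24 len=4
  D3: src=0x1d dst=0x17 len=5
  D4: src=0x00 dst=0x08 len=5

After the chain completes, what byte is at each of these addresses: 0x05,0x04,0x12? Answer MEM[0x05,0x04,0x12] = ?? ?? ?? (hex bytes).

  after D0: wrote 6B at 0x18 = eb045b7c9a55
  after D1: wrote 5B at 0x02 = d8cb29eb04
  after D2: wrote 4B at 0x24 = b980d8cb
  after D3: wrote 5B at 0x17 = 55580d5a83
  after D4: wrote 5B at 0x08 = b980d8cb29
query mem[0x05]=0xeb, mem[0x04]=0x29, mem[0x12]=0x7c

MEM[0x05,0x04,0x12] = eb 29 7c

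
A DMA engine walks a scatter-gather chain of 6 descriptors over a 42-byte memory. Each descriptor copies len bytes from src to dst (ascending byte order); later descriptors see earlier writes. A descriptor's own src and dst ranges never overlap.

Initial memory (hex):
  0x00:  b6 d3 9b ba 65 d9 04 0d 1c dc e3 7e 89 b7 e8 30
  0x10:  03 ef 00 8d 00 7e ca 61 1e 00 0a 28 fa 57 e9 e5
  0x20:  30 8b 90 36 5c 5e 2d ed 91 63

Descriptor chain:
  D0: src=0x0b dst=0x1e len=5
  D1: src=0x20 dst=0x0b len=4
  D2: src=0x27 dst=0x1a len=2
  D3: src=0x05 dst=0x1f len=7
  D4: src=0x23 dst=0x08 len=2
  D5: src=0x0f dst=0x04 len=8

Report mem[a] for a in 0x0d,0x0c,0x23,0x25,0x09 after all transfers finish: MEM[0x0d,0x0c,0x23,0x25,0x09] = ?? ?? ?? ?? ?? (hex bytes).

MEM[0x0d,0x0c,0x23,0x25,0x09] = 30 e8 dc b7 00

  after D0: wrote 5B at 0x1e = 7e89b7e830
  after D1: wrote 4B at 0x0b = b7e83036
  after D2: wrote 2B at 0x1a = ed91
  after D3: wrote 7B at 0x1f = d9040d1cdce3b7
  after D4: wrote 2B at 0x08 = dce3
  after D5: wrote 8B at 0x04 = 3003ef008d007eca
query mem[0x0d]=0x30, mem[0x0c]=0xe8, mem[0x23]=0xdc, mem[0x25]=0xb7, mem[0x09]=0x00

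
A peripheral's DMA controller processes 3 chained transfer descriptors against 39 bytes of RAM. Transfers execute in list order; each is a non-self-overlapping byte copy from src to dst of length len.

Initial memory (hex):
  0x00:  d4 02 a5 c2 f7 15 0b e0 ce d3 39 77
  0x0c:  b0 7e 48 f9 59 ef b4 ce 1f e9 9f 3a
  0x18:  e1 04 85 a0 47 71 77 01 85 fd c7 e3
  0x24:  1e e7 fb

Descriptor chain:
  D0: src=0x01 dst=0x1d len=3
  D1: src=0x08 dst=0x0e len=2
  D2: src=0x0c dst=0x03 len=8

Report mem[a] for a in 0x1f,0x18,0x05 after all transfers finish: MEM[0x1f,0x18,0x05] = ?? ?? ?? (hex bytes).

MEM[0x1f,0x18,0x05] = c2 e1 ce

#0 dst[0x1d+3] := {0x02,0xa5,0xc2}
#1 dst[0x0e+2] := {0xce,0xd3}
#2 dst[0x03+8] := {0xb0,0x7e,0xce,0xd3,0x59,0xef,0xb4,0xce}
query mem[0x1f]=0xc2, mem[0x18]=0xe1, mem[0x05]=0xce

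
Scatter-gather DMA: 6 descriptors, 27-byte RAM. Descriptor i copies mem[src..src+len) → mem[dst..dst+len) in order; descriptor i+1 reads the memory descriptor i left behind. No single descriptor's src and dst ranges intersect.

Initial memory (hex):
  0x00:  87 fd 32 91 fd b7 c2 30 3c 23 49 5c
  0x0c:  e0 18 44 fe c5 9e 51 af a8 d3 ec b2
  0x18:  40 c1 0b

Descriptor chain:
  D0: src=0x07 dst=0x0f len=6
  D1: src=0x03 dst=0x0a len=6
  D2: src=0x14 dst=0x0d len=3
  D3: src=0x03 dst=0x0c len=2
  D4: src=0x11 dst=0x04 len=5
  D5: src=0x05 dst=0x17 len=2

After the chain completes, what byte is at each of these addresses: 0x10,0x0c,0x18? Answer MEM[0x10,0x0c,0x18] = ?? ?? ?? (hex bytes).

MEM[0x10,0x0c,0x18] = 3c 91 5c

#0 dst[0x0f+6] := {0x30,0x3c,0x23,0x49,0x5c,0xe0}
#1 dst[0x0a+6] := {0x91,0xfd,0xb7,0xc2,0x30,0x3c}
#2 dst[0x0d+3] := {0xe0,0xd3,0xec}
#3 dst[0x0c+2] := {0x91,0xfd}
#4 dst[0x04+5] := {0x23,0x49,0x5c,0xe0,0xd3}
#5 dst[0x17+2] := {0x49,0x5c}
query mem[0x10]=0x3c, mem[0x0c]=0x91, mem[0x18]=0x5c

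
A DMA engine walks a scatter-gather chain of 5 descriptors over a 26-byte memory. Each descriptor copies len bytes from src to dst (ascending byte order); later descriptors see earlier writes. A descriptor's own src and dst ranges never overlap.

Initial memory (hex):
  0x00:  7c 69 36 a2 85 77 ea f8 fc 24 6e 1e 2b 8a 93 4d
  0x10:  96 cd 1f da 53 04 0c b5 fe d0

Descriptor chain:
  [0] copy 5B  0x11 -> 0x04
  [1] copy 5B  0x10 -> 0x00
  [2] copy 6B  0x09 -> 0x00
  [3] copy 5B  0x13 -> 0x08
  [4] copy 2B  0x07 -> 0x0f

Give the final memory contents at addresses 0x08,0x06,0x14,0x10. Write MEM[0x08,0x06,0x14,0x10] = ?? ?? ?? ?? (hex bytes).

[0] 0x11->0x04 len=5 : cd 1f da 53 04
[1] 0x10->0x00 len=5 : 96 cd 1f da 53
[2] 0x09->0x00 len=6 : 24 6e 1e 2b 8a 93
[3] 0x13->0x08 len=5 : da 53 04 0c b5
[4] 0x07->0x0f len=2 : 53 da
query mem[0x08]=0xda, mem[0x06]=0xda, mem[0x14]=0x53, mem[0x10]=0xda

MEM[0x08,0x06,0x14,0x10] = da da 53 da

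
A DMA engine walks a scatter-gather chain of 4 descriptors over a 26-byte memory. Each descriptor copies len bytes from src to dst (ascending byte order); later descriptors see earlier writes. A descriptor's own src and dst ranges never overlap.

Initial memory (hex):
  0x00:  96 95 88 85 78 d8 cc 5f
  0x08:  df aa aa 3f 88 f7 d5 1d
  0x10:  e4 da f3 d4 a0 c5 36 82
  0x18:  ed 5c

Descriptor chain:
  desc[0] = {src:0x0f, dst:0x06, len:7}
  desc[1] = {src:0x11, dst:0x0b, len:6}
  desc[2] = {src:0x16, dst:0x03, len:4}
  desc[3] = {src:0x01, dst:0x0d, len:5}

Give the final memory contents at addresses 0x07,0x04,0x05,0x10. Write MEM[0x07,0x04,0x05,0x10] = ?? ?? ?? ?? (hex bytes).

MEM[0x07,0x04,0x05,0x10] = e4 82 ed 82

[0] 0x0f->0x06 len=7 : 1d e4 da f3 d4 a0 c5
[1] 0x11->0x0b len=6 : da f3 d4 a0 c5 36
[2] 0x16->0x03 len=4 : 36 82 ed 5c
[3] 0x01->0x0d len=5 : 95 88 36 82 ed
query mem[0x07]=0xe4, mem[0x04]=0x82, mem[0x05]=0xed, mem[0x10]=0x82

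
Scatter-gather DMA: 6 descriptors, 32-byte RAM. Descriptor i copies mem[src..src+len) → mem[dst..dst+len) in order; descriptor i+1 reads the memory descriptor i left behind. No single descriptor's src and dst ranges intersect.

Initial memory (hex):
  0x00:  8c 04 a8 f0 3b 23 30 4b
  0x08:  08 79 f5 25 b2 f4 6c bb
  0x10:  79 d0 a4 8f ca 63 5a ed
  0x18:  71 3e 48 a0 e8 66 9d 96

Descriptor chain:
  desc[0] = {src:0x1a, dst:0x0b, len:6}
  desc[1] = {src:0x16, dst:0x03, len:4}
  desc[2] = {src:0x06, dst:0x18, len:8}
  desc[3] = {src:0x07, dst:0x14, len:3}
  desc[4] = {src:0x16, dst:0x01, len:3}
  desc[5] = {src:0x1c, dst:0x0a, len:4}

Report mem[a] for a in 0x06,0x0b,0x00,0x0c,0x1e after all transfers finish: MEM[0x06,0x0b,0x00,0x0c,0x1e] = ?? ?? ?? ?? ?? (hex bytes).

#0 dst[0x0b+6] := {0x48,0xa0,0xe8,0x66,0x9d,0x96}
#1 dst[0x03+4] := {0x5a,0xed,0x71,0x3e}
#2 dst[0x18+8] := {0x3e,0x4b,0x08,0x79,0xf5,0x48,0xa0,0xe8}
#3 dst[0x14+3] := {0x4b,0x08,0x79}
#4 dst[0x01+3] := {0x79,0xed,0x3e}
#5 dst[0x0a+4] := {0xf5,0x48,0xa0,0xe8}
query mem[0x06]=0x3e, mem[0x0b]=0x48, mem[0x00]=0x8c, mem[0x0c]=0xa0, mem[0x1e]=0xa0

MEM[0x06,0x0b,0x00,0x0c,0x1e] = 3e 48 8c a0 a0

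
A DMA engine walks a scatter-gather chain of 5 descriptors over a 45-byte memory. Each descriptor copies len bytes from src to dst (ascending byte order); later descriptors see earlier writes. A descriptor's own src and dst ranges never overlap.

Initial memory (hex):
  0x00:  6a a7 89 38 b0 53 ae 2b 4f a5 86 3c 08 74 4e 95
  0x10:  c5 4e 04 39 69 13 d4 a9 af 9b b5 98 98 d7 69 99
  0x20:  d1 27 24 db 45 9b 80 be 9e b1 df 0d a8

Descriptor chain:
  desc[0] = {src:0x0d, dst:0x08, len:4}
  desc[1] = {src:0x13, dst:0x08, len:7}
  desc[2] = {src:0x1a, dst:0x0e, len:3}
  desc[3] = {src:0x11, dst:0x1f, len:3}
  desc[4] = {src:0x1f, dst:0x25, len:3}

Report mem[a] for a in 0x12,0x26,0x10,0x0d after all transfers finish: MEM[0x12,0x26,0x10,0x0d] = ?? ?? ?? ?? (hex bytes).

  after D0: wrote 4B at 0x08 = 744e95c5
  after D1: wrote 7B at 0x08 = 396913d4a9af9b
  after D2: wrote 3B at 0x0e = b59898
  after D3: wrote 3B at 0x1f = 4e0439
  after D4: wrote 3B at 0x25 = 4e0439
query mem[0x12]=0x04, mem[0x26]=0x04, mem[0x10]=0x98, mem[0x0d]=0xaf

MEM[0x12,0x26,0x10,0x0d] = 04 04 98 af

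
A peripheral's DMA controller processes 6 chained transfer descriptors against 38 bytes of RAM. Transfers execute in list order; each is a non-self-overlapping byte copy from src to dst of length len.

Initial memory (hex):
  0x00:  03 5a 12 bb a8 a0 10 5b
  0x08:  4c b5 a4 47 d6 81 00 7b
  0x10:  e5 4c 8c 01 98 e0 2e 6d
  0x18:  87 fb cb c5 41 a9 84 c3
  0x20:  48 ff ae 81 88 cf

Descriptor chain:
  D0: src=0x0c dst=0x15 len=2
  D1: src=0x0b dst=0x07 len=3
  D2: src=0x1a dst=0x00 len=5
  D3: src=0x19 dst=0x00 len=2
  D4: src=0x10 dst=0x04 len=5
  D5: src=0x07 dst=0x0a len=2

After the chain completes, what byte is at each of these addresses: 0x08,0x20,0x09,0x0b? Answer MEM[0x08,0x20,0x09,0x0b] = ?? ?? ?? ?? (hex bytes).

D0: mem[0x15..0x16] <- [d6 81]
D1: mem[0x07..0x09] <- [47 d6 81]
D2: mem[0x00..0x04] <- [cb c5 41 a9 84]
D3: mem[0x00..0x01] <- [fb cb]
D4: mem[0x04..0x08] <- [e5 4c 8c 01 98]
D5: mem[0x0a..0x0b] <- [01 98]
query mem[0x08]=0x98, mem[0x20]=0x48, mem[0x09]=0x81, mem[0x0b]=0x98

MEM[0x08,0x20,0x09,0x0b] = 98 48 81 98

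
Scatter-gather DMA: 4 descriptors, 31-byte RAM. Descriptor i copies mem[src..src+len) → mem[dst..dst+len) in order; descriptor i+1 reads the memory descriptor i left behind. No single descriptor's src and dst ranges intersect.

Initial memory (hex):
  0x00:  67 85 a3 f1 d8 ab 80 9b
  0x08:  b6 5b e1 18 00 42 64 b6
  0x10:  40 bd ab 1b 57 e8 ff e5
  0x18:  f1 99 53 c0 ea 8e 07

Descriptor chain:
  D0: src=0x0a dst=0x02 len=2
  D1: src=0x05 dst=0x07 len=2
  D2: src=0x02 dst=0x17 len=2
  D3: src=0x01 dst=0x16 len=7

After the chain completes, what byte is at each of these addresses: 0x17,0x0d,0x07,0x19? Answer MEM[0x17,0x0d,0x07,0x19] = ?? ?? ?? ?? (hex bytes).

MEM[0x17,0x0d,0x07,0x19] = e1 42 ab d8

  after D0: wrote 2B at 0x02 = e118
  after D1: wrote 2B at 0x07 = ab80
  after D2: wrote 2B at 0x17 = e118
  after D3: wrote 7B at 0x16 = 85e118d8ab80ab
query mem[0x17]=0xe1, mem[0x0d]=0x42, mem[0x07]=0xab, mem[0x19]=0xd8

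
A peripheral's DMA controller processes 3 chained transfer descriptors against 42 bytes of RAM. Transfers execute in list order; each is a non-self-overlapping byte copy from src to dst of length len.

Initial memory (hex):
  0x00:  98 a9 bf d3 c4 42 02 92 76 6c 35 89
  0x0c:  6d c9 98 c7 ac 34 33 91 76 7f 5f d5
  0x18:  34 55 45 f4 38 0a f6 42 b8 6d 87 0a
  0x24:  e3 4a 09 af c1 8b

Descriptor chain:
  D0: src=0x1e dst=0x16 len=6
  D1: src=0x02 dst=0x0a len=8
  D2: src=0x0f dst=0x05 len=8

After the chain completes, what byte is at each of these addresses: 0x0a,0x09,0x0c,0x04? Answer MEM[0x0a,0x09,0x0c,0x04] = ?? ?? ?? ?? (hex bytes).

MEM[0x0a,0x09,0x0c,0x04] = 76 91 f6 c4

[0] 0x1e->0x16 len=6 : f6 42 b8 6d 87 0a
[1] 0x02->0x0a len=8 : bf d3 c4 42 02 92 76 6c
[2] 0x0f->0x05 len=8 : 92 76 6c 33 91 76 7f f6
query mem[0x0a]=0x76, mem[0x09]=0x91, mem[0x0c]=0xf6, mem[0x04]=0xc4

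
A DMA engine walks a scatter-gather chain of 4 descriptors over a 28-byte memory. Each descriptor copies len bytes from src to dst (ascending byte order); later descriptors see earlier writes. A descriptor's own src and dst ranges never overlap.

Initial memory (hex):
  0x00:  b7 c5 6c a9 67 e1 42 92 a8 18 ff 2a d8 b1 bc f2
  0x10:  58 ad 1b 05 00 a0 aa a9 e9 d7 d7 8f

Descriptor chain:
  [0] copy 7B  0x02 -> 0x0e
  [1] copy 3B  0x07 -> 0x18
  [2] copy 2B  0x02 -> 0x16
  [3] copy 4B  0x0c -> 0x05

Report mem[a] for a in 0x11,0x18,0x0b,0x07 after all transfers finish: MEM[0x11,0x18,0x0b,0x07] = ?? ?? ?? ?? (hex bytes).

[0] 0x02->0x0e len=7 : 6c a9 67 e1 42 92 a8
[1] 0x07->0x18 len=3 : 92 a8 18
[2] 0x02->0x16 len=2 : 6c a9
[3] 0x0c->0x05 len=4 : d8 b1 6c a9
query mem[0x11]=0xe1, mem[0x18]=0x92, mem[0x0b]=0x2a, mem[0x07]=0x6c

MEM[0x11,0x18,0x0b,0x07] = e1 92 2a 6c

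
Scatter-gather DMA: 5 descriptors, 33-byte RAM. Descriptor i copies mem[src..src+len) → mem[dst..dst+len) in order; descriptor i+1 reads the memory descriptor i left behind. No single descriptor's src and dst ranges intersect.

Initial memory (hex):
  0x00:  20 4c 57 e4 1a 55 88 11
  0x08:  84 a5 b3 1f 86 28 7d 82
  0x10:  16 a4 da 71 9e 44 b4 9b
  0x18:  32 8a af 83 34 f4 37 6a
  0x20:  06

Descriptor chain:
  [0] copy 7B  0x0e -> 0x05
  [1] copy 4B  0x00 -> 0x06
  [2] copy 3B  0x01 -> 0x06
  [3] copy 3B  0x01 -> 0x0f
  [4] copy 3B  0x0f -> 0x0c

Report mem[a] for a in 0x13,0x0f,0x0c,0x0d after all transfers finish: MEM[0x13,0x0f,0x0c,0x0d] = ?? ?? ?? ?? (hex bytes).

MEM[0x13,0x0f,0x0c,0x0d] = 71 4c 4c 57

D0: mem[0x05..0x0b] <- [7d 82 16 a4 da 71 9e]
D1: mem[0x06..0x09] <- [20 4c 57 e4]
D2: mem[0x06..0x08] <- [4c 57 e4]
D3: mem[0x0f..0x11] <- [4c 57 e4]
D4: mem[0x0c..0x0e] <- [4c 57 e4]
query mem[0x13]=0x71, mem[0x0f]=0x4c, mem[0x0c]=0x4c, mem[0x0d]=0x57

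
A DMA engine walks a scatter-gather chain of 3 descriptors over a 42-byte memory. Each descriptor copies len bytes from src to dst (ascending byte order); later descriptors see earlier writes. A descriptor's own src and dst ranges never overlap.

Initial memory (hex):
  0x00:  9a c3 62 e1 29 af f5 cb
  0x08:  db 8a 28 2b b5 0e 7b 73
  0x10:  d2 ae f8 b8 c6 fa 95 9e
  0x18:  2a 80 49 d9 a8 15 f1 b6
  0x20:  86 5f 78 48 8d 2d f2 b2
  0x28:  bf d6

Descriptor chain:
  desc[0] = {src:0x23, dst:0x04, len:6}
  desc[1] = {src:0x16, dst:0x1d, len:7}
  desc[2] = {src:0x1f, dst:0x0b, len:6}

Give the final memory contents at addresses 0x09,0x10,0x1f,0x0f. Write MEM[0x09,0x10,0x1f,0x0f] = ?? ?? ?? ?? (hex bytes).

MEM[0x09,0x10,0x1f,0x0f] = bf 8d 2a a8

  after D0: wrote 6B at 0x04 = 488d2df2b2bf
  after D1: wrote 7B at 0x1d = 959e2a8049d9a8
  after D2: wrote 6B at 0x0b = 2a8049d9a88d
query mem[0x09]=0xbf, mem[0x10]=0x8d, mem[0x1f]=0x2a, mem[0x0f]=0xa8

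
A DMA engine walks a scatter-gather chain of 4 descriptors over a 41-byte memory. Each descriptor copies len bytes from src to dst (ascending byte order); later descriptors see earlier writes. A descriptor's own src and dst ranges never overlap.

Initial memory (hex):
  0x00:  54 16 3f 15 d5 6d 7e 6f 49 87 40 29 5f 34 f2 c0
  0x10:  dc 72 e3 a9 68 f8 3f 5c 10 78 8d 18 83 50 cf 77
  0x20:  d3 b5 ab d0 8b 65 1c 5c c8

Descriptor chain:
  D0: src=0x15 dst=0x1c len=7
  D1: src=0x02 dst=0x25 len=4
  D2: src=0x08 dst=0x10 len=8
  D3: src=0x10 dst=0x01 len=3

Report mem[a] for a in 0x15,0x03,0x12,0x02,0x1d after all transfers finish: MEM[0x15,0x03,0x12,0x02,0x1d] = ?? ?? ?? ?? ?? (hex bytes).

  after D0: wrote 7B at 0x1c = f83f5c10788d18
  after D1: wrote 4B at 0x25 = 3f15d56d
  after D2: wrote 8B at 0x10 = 498740295f34f2c0
  after D3: wrote 3B at 0x01 = 498740
query mem[0x15]=0x34, mem[0x03]=0x40, mem[0x12]=0x40, mem[0x02]=0x87, mem[0x1d]=0x3f

MEM[0x15,0x03,0x12,0x02,0x1d] = 34 40 40 87 3f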